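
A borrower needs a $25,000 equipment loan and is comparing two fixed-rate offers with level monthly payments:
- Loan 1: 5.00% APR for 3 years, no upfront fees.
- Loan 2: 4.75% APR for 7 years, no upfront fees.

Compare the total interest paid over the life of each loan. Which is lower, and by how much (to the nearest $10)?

Loan 1: at 5.00% the monthly rate is 0.0041667, so the payment is 25,000 × 0.0041667 / (1 − 1.0041667^−36) = $749.27.
Total interest on Loan 1 = 36 × $749.27 − $25,000 = $1,973.72.
Loan 2: monthly rate = 4.75%/12 = 0.0039583; payment = 25,000 × 0.0039583 / (1 − (1+0.0039583)^−84) = $350.42.
Total interest on Loan 2 = 84 × $350.42 − $25,000 = $4,435.28.
Loan 1 is lower by $2,461.56.

Loan 1 by $2,460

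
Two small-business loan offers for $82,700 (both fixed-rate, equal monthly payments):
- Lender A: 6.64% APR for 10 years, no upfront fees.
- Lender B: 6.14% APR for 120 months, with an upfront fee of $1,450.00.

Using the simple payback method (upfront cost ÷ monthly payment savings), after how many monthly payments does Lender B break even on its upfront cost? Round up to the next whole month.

Lender A: monthly rate = 6.64%/12 = 0.0055333; payment = 82,700 × 0.0055333 / (1 − (1+0.0055333)^−120) = $944.94.
Lender B: monthly rate = 6.14%/12 = 0.0051167; payment = 82,700 × 0.0051167 / (1 − (1+0.0051167)^−120) = $923.96.
Monthly savings = $944.94 − $923.96 = $20.98.
Break-even = $1,450.00 / $20.98 = 69.11 → 70 months.

70 months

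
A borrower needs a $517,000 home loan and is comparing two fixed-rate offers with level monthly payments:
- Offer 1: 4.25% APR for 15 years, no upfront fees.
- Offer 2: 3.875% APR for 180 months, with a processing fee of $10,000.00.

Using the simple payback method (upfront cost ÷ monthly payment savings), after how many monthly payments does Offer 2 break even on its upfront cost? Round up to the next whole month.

Offer 1: monthly rate = 4.25%/12 = 0.0035417; payment = 517,000 × 0.0035417 / (1 − (1+0.0035417)^−180) = $3,889.28.
Offer 2: monthly rate = 3.875%/12 = 0.0032292; payment = 517,000 × 0.0032292 / (1 − (1+0.0032292)^−180) = $3,791.88.
Monthly savings = $3,889.28 − $3,791.88 = $97.40.
Break-even = $10,000.00 / $97.40 = 102.67 → 103 months.

103 months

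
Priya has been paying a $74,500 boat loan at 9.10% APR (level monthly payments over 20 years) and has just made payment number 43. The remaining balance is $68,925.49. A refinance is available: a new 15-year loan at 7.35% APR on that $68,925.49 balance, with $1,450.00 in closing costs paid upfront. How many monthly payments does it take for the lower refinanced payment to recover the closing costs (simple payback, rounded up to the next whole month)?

35 months

Current payment = 74,500 × 9.1%/12 / (1 − (1+0.0075833)^−240) = $675.09.
Refinanced payment = 68,925.49 × 0.0061250 / (1 − (1+0.0061250)^−180) = $633.09.
Monthly savings = $675.09 − $633.09 = $42.00.
Break-even = $1,450.00 / $42.00 = 34.52 → 35 months.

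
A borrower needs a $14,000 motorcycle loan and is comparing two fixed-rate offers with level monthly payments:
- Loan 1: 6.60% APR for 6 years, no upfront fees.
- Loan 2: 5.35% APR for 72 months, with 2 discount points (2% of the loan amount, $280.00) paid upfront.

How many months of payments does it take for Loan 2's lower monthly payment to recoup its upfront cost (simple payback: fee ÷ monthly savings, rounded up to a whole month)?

Loan 1: at 6.60% the monthly rate is 0.0055000, so the payment is 14,000 × 0.0055000 / (1 − 1.0055000^−72) = $236.01.
Loan 2: at 5.35% the monthly rate is 0.0044583, so the payment is 14,000 × 0.0044583 / (1 − 1.0044583^−72) = $227.75.
Monthly savings = $236.01 − $227.75 = $8.26.
Break-even = $280.00 / $8.26 = 33.90 → 34 months.

34 months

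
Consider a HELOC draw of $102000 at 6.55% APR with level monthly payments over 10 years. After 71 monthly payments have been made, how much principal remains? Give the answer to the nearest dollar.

$49,789

With monthly rate i = 6.55%/12 = 0.0054583, the balance after k of n payments is P · [(1+i)^n − (1+i)^k] / [(1+i)^n − 1].
(1+0.0054583)^120 = 1.92171665 and (1+0.0054583)^71 = 1.47180249, so the balance is 102,000 × (1.92171665 − 1.47180249) / (1.92171665 − 1) = $49,788.88.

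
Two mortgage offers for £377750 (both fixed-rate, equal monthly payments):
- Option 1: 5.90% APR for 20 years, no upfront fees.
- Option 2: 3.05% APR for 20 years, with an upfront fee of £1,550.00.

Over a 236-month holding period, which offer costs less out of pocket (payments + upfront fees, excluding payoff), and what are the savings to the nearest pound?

Option 2 by £135,356

Option 1: monthly rate = 5.9%/12 = 0.0049167; payment = 377,750 × 0.0049167 / (1 − (1+0.0049167)^−240) = £2,684.57.
Option 2: monthly rate = 3.05%/12 = 0.0025417; payment = 377,750 × 0.0025417 / (1 − (1+0.0025417)^−240) = £2,104.46.
Over 236 months: Option 1 costs 236 × £2,684.57 = £633,558.52; Option 2 costs 236 × £2,104.46 + £1,550.00 = £498,202.56.
Option 2 is cheaper by £633,558.52 − £498,202.56 = £135,355.96.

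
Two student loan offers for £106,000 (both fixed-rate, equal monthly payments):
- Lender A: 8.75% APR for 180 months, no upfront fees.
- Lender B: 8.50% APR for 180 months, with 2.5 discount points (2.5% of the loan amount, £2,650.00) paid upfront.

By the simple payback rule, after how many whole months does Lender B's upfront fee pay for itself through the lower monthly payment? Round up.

Lender A: at 8.75% the monthly rate is 0.0072917, so the payment is 106,000 × 0.0072917 / (1 − 1.0072917^−180) = £1,059.42.
Lender B: at 8.50% the monthly rate is 0.0070833, so the payment is 106,000 × 0.0070833 / (1 − 1.0070833^−180) = £1,043.82.
Monthly savings = £1,059.42 − £1,043.82 = £15.60.
Break-even = £2,650.00 / £15.60 = 169.87 → 170 months.

170 months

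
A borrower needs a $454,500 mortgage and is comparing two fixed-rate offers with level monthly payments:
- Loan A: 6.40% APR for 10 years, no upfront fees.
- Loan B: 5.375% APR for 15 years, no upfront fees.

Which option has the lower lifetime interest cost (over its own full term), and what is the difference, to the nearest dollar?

Loan A by $46,523

Loan A: monthly rate = 6.4%/12 = 0.0053333; payment = 454,500 × 0.0053333 / (1 − (1+0.0053333)^−120) = $5,137.66.
Total interest on Loan A = 120 × $5,137.66 − $454,500 = $162,019.20.
Loan B: at 5.375% the monthly rate is 0.0044792, so the payment is 454,500 × 0.0044792 / (1 − 1.0044792^−180) = $3,683.57.
Total interest on Loan B = 180 × $3,683.57 − $454,500 = $208,542.60.
Loan A is lower by $46,523.40.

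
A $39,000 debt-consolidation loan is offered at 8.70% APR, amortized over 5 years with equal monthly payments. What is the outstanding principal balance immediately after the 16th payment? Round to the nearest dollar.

$30,192

With monthly rate i = 8.7%/12 = 0.0072500, the balance after k of n payments is P · [(1+i)^n − (1+i)^k] / [(1+i)^n − 1].
(1+0.0072500)^60 = 1.54254046 and (1+0.0072500)^16 = 1.12252602, so the balance is 39,000 × (1.54254046 − 1.12252602) / (1.54254046 − 1) = $30,192.33.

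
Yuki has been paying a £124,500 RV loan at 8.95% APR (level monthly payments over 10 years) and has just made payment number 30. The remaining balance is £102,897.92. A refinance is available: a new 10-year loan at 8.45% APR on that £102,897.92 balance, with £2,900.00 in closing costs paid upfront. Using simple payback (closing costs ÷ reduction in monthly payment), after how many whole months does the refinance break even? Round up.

10 months

Current payment = 124,500 × 8.95%/12 / (1 − (1+0.0074583)^−120) = £1,573.75.
Refinanced payment = 102,897.92 × 0.0070417 / (1 − (1+0.0070417)^−120) = £1,273.04.
Monthly savings = £1,573.75 − £1,273.04 = £300.71.
Break-even = £2,900.00 / £300.71 = 9.64 → 10 months.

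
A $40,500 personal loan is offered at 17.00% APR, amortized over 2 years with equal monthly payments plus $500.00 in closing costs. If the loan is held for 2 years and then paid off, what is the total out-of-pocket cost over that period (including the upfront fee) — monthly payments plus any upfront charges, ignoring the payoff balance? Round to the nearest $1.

$48,558

Monthly rate = 17%/12 = 0.0141667; payment = 40,500 × 0.0141667 / (1 − (1+0.0141667)^−24) = $2,002.41.
Total outlay = 24 × $2,002.41 + $500.00 = $48,557.84.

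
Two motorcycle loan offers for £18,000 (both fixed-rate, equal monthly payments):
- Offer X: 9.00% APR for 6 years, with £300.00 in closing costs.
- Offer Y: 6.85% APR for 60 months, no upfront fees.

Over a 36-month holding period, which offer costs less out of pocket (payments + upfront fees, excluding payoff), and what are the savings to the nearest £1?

Offer X: monthly rate = 9%/12 = 0.0075000; payment = 18,000 × 0.0075000 / (1 − (1+0.0075000)^−72) = £324.46.
Offer Y: at 6.85% the monthly rate is 0.0057083, so the payment is 18,000 × 0.0057083 / (1 − 1.0057083^−60) = £355.15.
Over 36 months: Offer X costs 36 × £324.46 + £300.00 = £11,980.56; Offer Y costs 36 × £355.15 = £12,785.40.
Offer X is cheaper by £12,785.40 − £11,980.56 = £804.84.

Offer X by £805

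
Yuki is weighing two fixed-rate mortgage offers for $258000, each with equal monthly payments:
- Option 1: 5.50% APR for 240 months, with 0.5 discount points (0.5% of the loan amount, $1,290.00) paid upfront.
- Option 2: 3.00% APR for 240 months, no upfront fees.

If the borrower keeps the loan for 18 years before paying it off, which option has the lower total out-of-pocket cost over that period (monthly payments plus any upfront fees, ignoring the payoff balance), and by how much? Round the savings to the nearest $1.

Option 2 by $75,570

Option 1: at 5.50% the monthly rate is 0.0045833, so the payment is 258,000 × 0.0045833 / (1 − 1.0045833^−240) = $1,774.75.
Option 2: monthly rate = 3%/12 = 0.0025000; payment = 258,000 × 0.0025000 / (1 − (1+0.0025000)^−240) = $1,430.86.
Over 216 months: Option 1 costs 216 × $1,774.75 + $1,290.00 = $384,636.00; Option 2 costs 216 × $1,430.86 = $309,065.76.
Option 2 is cheaper by $384,636.00 − $309,065.76 = $75,570.24.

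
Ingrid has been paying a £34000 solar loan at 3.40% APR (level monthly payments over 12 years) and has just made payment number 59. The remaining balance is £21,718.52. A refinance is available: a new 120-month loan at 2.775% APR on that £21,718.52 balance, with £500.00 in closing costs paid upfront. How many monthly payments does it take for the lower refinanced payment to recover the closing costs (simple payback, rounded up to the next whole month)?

Current payment = 34,000 × 3.4%/12 / (1 − (1+0.0028333)^−144) = £287.87.
Refinanced payment = 21,718.52 × 0.0023125 / (1 − (1+0.0023125)^−120) = £207.47.
Monthly savings = £287.87 − £207.47 = £80.40.
Break-even = £500.00 / £80.40 = 6.22 → 7 months.

7 months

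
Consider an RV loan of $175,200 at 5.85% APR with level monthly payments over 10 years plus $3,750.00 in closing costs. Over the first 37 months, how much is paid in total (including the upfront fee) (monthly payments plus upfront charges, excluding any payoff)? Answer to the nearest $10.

Monthly rate = 5.85%/12 = 0.0048750; payment = 175,200 × 0.0048750 / (1 − (1+0.0048750)^−120) = $1,931.91.
Total outlay = 37 × $1,931.91 + $3,750.00 = $75,230.67.

$75,230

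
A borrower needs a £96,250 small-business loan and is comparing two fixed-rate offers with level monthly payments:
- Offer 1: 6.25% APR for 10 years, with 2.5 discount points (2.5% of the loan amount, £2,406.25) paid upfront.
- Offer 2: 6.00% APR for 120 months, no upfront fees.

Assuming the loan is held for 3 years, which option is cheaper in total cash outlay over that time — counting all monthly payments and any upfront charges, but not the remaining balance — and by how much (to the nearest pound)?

Offer 1: at 6.25% the monthly rate is 0.0052083, so the payment is 96,250 × 0.0052083 / (1 − 1.0052083^−120) = £1,080.70.
Offer 2: monthly rate = 6%/12 = 0.0050000; payment = 96,250 × 0.0050000 / (1 − (1+0.0050000)^−120) = £1,068.57.
Over 36 months: Offer 1 costs 36 × £1,080.70 + £2,406.25 = £41,311.45; Offer 2 costs 36 × £1,068.57 = £38,468.52.
Offer 2 is cheaper by £41,311.45 − £38,468.52 = £2,842.93.

Offer 2 by £2,843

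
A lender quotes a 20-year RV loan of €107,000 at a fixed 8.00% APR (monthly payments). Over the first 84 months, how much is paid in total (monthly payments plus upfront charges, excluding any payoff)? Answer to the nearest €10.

At 8.00% the monthly rate is 0.0066667, so the payment is 107,000 × 0.0066667 / (1 − 1.0066667^−240) = €894.99.
Total outlay = 84 × €894.99 = €75,179.16.

€75,180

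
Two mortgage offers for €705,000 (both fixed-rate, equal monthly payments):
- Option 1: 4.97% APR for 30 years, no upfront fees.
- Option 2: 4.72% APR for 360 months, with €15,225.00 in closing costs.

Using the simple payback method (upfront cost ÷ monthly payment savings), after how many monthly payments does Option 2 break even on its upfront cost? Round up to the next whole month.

143 months

Option 1: monthly rate = 4.97%/12 = 0.0041417; payment = 705,000 × 0.0041417 / (1 − (1+0.0041417)^−360) = €3,771.68.
Option 2: at 4.72% the monthly rate is 0.0039333, so the payment is 705,000 × 0.0039333 / (1 − 1.0039333^−360) = €3,664.88.
Monthly savings = €3,771.68 − €3,664.88 = €106.80.
Break-even = €15,225.00 / €106.80 = 142.56 → 143 months.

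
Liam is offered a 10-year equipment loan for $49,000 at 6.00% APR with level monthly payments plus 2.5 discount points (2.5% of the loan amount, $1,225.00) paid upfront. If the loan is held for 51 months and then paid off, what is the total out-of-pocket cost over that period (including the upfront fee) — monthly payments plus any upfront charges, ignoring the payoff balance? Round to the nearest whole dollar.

$28,969

Monthly rate = 6%/12 = 0.0050000; payment = 49,000 × 0.0050000 / (1 − (1+0.0050000)^−120) = $544.00.
Total outlay = 51 × $544.00 + $1,225.00 = $28,969.00.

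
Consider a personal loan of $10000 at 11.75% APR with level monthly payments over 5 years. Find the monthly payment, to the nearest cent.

$221.18

At 11.75% the monthly rate is 0.0097917, so the payment is 10,000 × 0.0097917 / (1 − 1.0097917^−60) = $221.18.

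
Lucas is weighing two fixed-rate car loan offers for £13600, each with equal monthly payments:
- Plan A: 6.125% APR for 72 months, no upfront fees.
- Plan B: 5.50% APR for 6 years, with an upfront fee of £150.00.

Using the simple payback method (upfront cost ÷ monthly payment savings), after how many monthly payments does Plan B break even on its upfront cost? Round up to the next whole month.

38 months

Plan A: at 6.125% the monthly rate is 0.0051042, so the payment is 13,600 × 0.0051042 / (1 − 1.0051042^−72) = £226.19.
Plan B: at 5.50% the monthly rate is 0.0045833, so the payment is 13,600 × 0.0045833 / (1 − 1.0045833^−72) = £222.20.
Monthly savings = £226.19 − £222.20 = £3.99.
Break-even = £150.00 / £3.99 = 37.59 → 38 months.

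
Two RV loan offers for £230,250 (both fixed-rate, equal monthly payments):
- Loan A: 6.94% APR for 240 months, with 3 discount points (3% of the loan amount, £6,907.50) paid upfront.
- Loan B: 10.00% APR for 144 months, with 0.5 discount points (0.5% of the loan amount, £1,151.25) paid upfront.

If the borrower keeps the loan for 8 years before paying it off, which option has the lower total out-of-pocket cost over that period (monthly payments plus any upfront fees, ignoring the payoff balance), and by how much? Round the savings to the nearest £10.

Loan A: monthly rate = 6.94%/12 = 0.0057833; payment = 230,250 × 0.0057833 / (1 − (1+0.0057833)^−240) = £1,776.84.
Loan B: monthly rate = 10%/12 = 0.0083333; payment = 230,250 × 0.0083333 / (1 − (1+0.0083333)^−144) = £2,751.67.
Over 96 months: Loan A costs 96 × £1,776.84 + £6,907.50 = £177,484.14; Loan B costs 96 × £2,751.67 + £1,151.25 = £265,311.57.
Loan A is cheaper by £265,311.57 − £177,484.14 = £87,827.43.

Loan A by £87,830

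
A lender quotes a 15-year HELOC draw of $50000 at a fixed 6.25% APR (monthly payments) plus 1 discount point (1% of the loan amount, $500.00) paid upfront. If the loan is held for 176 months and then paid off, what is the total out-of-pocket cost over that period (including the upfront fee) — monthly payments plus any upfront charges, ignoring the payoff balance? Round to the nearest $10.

$75,950

At 6.25% the monthly rate is 0.0052083, so the payment is 50,000 × 0.0052083 / (1 − 1.0052083^−180) = $428.71.
Total outlay = 176 × $428.71 + $500.00 = $75,952.96.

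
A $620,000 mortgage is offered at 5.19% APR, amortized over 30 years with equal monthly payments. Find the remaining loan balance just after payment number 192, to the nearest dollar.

$405,478

With monthly rate i = 5.19%/12 = 0.0043250, the balance after k of n payments is P · [(1+i)^n − (1+i)^k] / [(1+i)^n − 1].
(1+0.0043250)^360 = 4.72866378 and (1+0.0043250)^192 = 2.29013192, so the balance is 620,000 × (4.72866378 − 2.29013192) / (4.72866378 − 1) = $405,477.63.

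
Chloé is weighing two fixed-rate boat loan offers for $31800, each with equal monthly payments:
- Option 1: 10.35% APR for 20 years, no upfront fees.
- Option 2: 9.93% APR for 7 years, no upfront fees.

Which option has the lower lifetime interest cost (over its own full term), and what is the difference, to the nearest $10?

Option 1: at 10.35% the monthly rate is 0.0086250, so the payment is 31,800 × 0.0086250 / (1 − 1.0086250^−240) = $314.29.
Total interest on Option 1 = 240 × $314.29 − $31,800 = $43,629.60.
Option 2: at 9.93% the monthly rate is 0.0082750, so the payment is 31,800 × 0.0082750 / (1 − 1.0082750^−84) = $526.77.
Total interest on Option 2 = 84 × $526.77 − $31,800 = $12,448.68.
Option 2 is lower by $31,180.92.

Option 2 by $31,180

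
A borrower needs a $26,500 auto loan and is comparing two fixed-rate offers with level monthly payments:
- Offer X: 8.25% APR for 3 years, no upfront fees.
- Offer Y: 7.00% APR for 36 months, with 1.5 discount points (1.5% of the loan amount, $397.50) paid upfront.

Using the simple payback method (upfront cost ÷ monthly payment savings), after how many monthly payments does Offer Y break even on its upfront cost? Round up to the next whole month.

27 months

Offer X: monthly rate = 8.25%/12 = 0.0068750; payment = 26,500 × 0.0068750 / (1 − (1+0.0068750)^−36) = $833.47.
Offer Y: at 7.00% the monthly rate is 0.0058333, so the payment is 26,500 × 0.0058333 / (1 − 1.0058333^−36) = $818.24.
Monthly savings = $833.47 − $818.24 = $15.23.
Break-even = $397.50 / $15.23 = 26.10 → 27 months.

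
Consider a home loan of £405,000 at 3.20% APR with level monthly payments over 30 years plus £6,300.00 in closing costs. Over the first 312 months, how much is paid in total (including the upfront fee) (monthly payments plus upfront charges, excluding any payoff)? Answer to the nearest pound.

£552,765

Monthly rate = 3.2%/12 = 0.0026667; payment = 405,000 × 0.0026667 / (1 − (1+0.0026667)^−360) = £1,751.49.
Total outlay = 312 × £1,751.49 + £6,300.00 = £552,764.88.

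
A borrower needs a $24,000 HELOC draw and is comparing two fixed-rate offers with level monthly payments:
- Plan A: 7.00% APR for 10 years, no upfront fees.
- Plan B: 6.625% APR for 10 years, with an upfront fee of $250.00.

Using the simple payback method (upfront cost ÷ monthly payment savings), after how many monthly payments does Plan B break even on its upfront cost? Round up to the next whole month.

Plan A: at 7.00% the monthly rate is 0.0058333, so the payment is 24,000 × 0.0058333 / (1 − 1.0058333^−120) = $278.66.
Plan B: monthly rate = 6.625%/12 = 0.0055208; payment = 24,000 × 0.0055208 / (1 − (1+0.0055208)^−120) = $274.04.
Monthly savings = $278.66 − $274.04 = $4.62.
Break-even = $250.00 / $4.62 = 54.11 → 55 months.

55 months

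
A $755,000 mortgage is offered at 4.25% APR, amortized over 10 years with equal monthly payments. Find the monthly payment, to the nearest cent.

$7,734.03

At 4.25% the monthly rate is 0.0035417, so the payment is 755,000 × 0.0035417 / (1 − 1.0035417^−120) = $7,734.03.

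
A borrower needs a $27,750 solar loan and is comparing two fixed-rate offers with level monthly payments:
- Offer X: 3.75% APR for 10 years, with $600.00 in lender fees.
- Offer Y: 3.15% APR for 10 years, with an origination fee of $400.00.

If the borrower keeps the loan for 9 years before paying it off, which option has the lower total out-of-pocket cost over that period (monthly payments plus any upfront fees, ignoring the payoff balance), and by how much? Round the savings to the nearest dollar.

Offer Y by $1,041

Offer X: monthly rate = 3.75%/12 = 0.0031250; payment = 27,750 × 0.0031250 / (1 − (1+0.0031250)^−120) = $277.67.
Offer Y: monthly rate = 3.15%/12 = 0.0026250; payment = 27,750 × 0.0026250 / (1 − (1+0.0026250)^−120) = $269.88.
Over 108 months: Offer X costs 108 × $277.67 + $600.00 = $30,588.36; Offer Y costs 108 × $269.88 + $400.00 = $29,547.04.
Offer Y is cheaper by $30,588.36 − $29,547.04 = $1,041.32.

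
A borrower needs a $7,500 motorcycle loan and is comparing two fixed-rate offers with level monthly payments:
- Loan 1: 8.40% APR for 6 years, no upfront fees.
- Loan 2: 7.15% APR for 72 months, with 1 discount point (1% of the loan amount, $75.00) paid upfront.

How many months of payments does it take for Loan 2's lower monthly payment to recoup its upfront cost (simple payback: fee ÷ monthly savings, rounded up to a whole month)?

Loan 1: monthly rate = 8.4%/12 = 0.0070000; payment = 7,500 × 0.0070000 / (1 − (1+0.0070000)^−72) = $132.97.
Loan 2: monthly rate = 7.15%/12 = 0.0059583; payment = 7,500 × 0.0059583 / (1 − (1+0.0059583)^−72) = $128.41.
Monthly savings = $132.97 − $128.41 = $4.56.
Break-even = $75.00 / $4.56 = 16.45 → 17 months.

17 months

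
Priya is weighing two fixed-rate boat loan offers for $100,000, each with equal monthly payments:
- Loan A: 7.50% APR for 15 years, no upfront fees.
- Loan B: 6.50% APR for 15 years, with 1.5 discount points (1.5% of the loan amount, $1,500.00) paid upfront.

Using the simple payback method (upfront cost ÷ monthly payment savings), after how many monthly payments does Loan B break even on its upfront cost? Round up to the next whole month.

27 months

Loan A: monthly rate = 7.5%/12 = 0.0062500; payment = 100,000 × 0.0062500 / (1 − (1+0.0062500)^−180) = $927.01.
Loan B: monthly rate = 6.5%/12 = 0.0054167; payment = 100,000 × 0.0054167 / (1 − (1+0.0054167)^−180) = $871.11.
Monthly savings = $927.01 − $871.11 = $55.90.
Break-even = $1,500.00 / $55.90 = 26.83 → 27 months.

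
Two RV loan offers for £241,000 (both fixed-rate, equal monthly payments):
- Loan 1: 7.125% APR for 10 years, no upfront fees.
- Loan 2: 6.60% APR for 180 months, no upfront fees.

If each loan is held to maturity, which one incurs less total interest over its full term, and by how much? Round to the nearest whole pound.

Loan 1: monthly rate = 7.125%/12 = 0.0059375; payment = 241,000 × 0.0059375 / (1 − (1+0.0059375)^−120) = £2,813.77.
Total interest on Loan 1 = 120 × £2,813.77 − £241,000 = £96,652.40.
Loan 2: monthly rate = 6.6%/12 = 0.0055000; payment = 241,000 × 0.0055000 / (1 − (1+0.0055000)^−180) = £2,112.64.
Total interest on Loan 2 = 180 × £2,112.64 − £241,000 = £139,275.20.
Loan 1 is lower by £42,622.80.

Loan 1 by £42,623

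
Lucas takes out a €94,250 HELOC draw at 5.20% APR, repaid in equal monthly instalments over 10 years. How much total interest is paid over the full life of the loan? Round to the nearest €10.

Monthly rate = 5.2%/12 = 0.0043333; payment = 94,250 × 0.0043333 / (1 − (1+0.0043333)^−120) = €1,008.91.
Total paid = 120 × €1,008.91 = €121,069.20; interest = €121,069.20 − €94,250 = €26,819.20.

€26,820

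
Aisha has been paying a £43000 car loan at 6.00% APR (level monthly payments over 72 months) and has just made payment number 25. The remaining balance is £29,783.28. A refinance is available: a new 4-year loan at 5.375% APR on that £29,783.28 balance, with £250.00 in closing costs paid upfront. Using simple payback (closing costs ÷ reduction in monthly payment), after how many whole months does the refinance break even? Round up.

12 months

Current payment = 43,000 × 6%/12 / (1 − (1+0.0050000)^−72) = £712.63.
Refinanced payment = 29,783.28 × 0.0044792 / (1 − (1+0.0044792)^−48) = £690.96.
Monthly savings = £712.63 − £690.96 = £21.67.
Break-even = £250.00 / £21.67 = 11.54 → 12 months.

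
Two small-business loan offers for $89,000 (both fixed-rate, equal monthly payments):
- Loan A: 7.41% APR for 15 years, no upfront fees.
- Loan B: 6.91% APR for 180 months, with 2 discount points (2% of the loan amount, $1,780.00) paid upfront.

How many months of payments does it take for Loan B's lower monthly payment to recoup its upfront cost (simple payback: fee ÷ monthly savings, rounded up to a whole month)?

72 months

Loan A: at 7.41% the monthly rate is 0.0061750, so the payment is 89,000 × 0.0061750 / (1 − 1.0061750^−180) = $820.50.
Loan B: monthly rate = 6.91%/12 = 0.0057583; payment = 89,000 × 0.0057583 / (1 − (1+0.0057583)^−180) = $795.49.
Monthly savings = $820.50 − $795.49 = $25.01.
Break-even = $1,780.00 / $25.01 = 71.17 → 72 months.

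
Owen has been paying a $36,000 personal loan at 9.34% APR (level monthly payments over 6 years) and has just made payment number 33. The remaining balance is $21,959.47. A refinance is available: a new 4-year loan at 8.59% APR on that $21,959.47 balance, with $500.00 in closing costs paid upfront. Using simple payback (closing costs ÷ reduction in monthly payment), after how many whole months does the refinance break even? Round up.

5 months

Current payment = 36,000 × 9.34%/12 / (1 − (1+0.0077833)^−72) = $655.01.
Refinanced payment = 21,959.47 × 0.0071583 / (1 − (1+0.0071583)^−48) = $542.20.
Monthly savings = $655.01 − $542.20 = $112.81.
Break-even = $500.00 / $112.81 = 4.43 → 5 months.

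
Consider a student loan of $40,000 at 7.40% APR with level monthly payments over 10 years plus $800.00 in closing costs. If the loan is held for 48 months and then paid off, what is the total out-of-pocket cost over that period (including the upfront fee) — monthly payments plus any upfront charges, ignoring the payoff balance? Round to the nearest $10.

$23,490

Monthly rate = 7.4%/12 = 0.0061667; payment = 40,000 × 0.0061667 / (1 − (1+0.0061667)^−120) = $472.72.
Total outlay = 48 × $472.72 + $800.00 = $23,490.56.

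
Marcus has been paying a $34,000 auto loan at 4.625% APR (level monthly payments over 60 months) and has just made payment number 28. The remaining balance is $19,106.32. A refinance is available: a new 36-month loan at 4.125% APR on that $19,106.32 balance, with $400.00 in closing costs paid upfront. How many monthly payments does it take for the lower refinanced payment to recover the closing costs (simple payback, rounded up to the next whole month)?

6 months

Current payment = 34,000 × 4.625%/12 / (1 − (1+0.0038542)^−60) = $635.80.
Refinanced payment = 19,106.32 × 0.0034375 / (1 − (1+0.0034375)^−36) = $565.16.
Monthly savings = $635.80 − $565.16 = $70.64.
Break-even = $400.00 / $70.64 = 5.66 → 6 months.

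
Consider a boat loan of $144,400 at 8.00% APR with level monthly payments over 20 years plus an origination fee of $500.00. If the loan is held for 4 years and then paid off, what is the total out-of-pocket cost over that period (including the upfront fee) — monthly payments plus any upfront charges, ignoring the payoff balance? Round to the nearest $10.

At 8.00% the monthly rate is 0.0066667, so the payment is 144,400 × 0.0066667 / (1 − 1.0066667^−240) = $1,207.82.
Total outlay = 48 × $1,207.82 + $500.00 = $58,475.36.

$58,480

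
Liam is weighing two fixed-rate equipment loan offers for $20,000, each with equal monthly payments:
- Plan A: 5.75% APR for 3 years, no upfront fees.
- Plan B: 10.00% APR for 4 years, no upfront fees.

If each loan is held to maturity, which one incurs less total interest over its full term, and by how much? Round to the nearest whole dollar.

Plan A: at 5.75% the monthly rate is 0.0047917, so the payment is 20,000 × 0.0047917 / (1 − 1.0047917^−36) = $606.18.
Total interest on Plan A = 36 × $606.18 − $20,000 = $1,822.48.
Plan B: monthly rate = 10%/12 = 0.0083333; payment = 20,000 × 0.0083333 / (1 − (1+0.0083333)^−48) = $507.25.
Total interest on Plan B = 48 × $507.25 − $20,000 = $4,348.00.
Plan A is lower by $2,525.52.

Plan A by $2,526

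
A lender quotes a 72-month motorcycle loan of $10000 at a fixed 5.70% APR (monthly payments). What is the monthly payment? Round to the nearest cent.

At 5.70% the monthly rate is 0.0047500, so the payment is 10,000 × 0.0047500 / (1 − 1.0047500^−72) = $164.32.

$164.32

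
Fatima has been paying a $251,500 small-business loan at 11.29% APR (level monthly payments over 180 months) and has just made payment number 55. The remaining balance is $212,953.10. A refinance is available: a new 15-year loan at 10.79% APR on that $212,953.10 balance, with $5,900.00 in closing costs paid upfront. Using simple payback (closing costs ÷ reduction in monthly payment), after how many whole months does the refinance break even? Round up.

Current payment = 251,500 × 11.29%/12 / (1 − (1+0.0094083)^−180) = $2,904.51.
Refinanced payment = 212,953.10 × 0.0089917 / (1 − (1+0.0089917)^−180) = $2,392.41.
Monthly savings = $2,904.51 − $2,392.41 = $512.10.
Break-even = $5,900.00 / $512.10 = 11.52 → 12 months.

12 months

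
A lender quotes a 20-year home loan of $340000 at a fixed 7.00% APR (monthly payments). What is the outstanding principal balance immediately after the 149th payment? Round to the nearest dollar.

With monthly rate i = 7%/12 = 0.0058333, the balance after k of n payments is P · [(1+i)^n − (1+i)^k] / [(1+i)^n − 1].
(1+0.0058333)^240 = 4.03873885 and (1+0.0058333)^149 = 2.37890765, so the balance is 340,000 × (4.03873885 − 2.37890765) / (4.03873885 − 1) = $185,716.06.

$185,716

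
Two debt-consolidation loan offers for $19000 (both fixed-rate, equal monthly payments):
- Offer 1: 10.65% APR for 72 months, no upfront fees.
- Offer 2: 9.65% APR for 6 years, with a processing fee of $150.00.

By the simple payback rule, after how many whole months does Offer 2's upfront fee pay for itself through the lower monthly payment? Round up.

Offer 1: at 10.65% the monthly rate is 0.0088750, so the payment is 19,000 × 0.0088750 / (1 − 1.0088750^−72) = $358.25.
Offer 2: monthly rate = 9.65%/12 = 0.0080417; payment = 19,000 × 0.0080417 / (1 − (1+0.0080417)^−72) = $348.65.
Monthly savings = $358.25 − $348.65 = $9.60.
Break-even = $150.00 / $9.60 = 15.62 → 16 months.

16 months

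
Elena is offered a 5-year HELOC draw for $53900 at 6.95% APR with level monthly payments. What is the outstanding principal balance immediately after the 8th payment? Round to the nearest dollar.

With monthly rate i = 6.95%/12 = 0.0057917, the balance after k of n payments is P · [(1+i)^n − (1+i)^k] / [(1+i)^n − 1].
(1+0.0057917)^60 = 1.41410605 and (1+0.0057917)^8 = 1.04728351, so the balance is 53,900 × (1.41410605 − 1.04728351) / (1.41410605 − 1) = $47,745.58.

$47,746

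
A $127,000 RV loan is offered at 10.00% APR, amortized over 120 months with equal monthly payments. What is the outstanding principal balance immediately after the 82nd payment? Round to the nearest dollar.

With monthly rate i = 10%/12 = 0.0083333, the balance after k of n payments is P · [(1+i)^n − (1+i)^k] / [(1+i)^n − 1].
(1+0.0083333)^120 = 2.70704149 and (1+0.0083333)^82 = 1.97486853, so the balance is 127,000 × (2.70704149 − 1.97486853) / (2.70704149 − 1) = $54,472.00.

$54,472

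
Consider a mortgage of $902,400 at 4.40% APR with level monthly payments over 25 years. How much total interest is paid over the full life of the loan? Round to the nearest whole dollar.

$587,025

At 4.40% the monthly rate is 0.0036667, so the payment is 902,400 × 0.0036667 / (1 − 1.0036667^−300) = $4,964.75.
Total paid = 300 × $4,964.75 = $1,489,425.00; interest = $1,489,425.00 − $902,400 = $587,025.00.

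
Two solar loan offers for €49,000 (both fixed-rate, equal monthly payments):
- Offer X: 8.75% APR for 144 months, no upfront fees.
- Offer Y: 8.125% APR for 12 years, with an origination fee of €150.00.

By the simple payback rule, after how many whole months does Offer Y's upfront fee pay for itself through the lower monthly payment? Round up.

9 months

Offer X: at 8.75% the monthly rate is 0.0072917, so the payment is 49,000 × 0.0072917 / (1 − 1.0072917^−144) = €550.76.
Offer Y: monthly rate = 8.125%/12 = 0.0067708; payment = 49,000 × 0.0067708 / (1 − (1+0.0067708)^−144) = €533.77.
Monthly savings = €550.76 − €533.77 = €16.99.
Break-even = €150.00 / €16.99 = 8.83 → 9 months.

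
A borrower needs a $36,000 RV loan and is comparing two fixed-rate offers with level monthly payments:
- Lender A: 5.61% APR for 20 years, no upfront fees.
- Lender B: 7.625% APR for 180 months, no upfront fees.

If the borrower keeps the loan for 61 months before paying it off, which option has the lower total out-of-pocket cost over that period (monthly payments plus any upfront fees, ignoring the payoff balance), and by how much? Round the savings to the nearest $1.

Lender A by $5,271

Lender A: at 5.61% the monthly rate is 0.0046750, so the payment is 36,000 × 0.0046750 / (1 − 1.0046750^−240) = $249.88.
Lender B: monthly rate = 7.625%/12 = 0.0063542; payment = 36,000 × 0.0063542 / (1 − (1+0.0063542)^−180) = $336.29.
Over 61 months: Lender A costs 61 × $249.88 = $15,242.68; Lender B costs 61 × $336.29 = $20,513.69.
Lender A is cheaper by $20,513.69 − $15,242.68 = $5,271.01.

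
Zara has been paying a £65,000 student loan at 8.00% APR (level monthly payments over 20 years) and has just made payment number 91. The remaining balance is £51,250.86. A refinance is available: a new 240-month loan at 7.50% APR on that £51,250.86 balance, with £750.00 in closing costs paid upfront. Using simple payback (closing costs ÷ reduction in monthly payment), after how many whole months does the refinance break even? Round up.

Current payment = 65,000 × 8%/12 / (1 − (1+0.0066667)^−240) = £543.69.
Refinanced payment = 51,250.86 × 0.0062500 / (1 − (1+0.0062500)^−240) = £412.87.
Monthly savings = £543.69 − £412.87 = £130.82.
Break-even = £750.00 / £130.82 = 5.73 → 6 months.

6 months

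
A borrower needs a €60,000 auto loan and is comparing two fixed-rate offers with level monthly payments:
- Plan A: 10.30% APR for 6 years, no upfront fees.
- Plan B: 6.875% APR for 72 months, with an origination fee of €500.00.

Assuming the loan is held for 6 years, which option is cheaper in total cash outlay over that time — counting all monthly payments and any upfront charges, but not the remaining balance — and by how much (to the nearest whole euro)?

Plan A: at 10.30% the monthly rate is 0.0085833, so the payment is 60,000 × 0.0085833 / (1 − 1.0085833^−72) = €1,120.65.
Plan B: monthly rate = 6.875%/12 = 0.0057292; payment = 60,000 × 0.0057292 / (1 − (1+0.0057292)^−72) = €1,019.34.
Over 72 months: Plan A costs 72 × €1,120.65 = €80,686.80; Plan B costs 72 × €1,019.34 + €500.00 = €73,892.48.
Plan B is cheaper by €80,686.80 − €73,892.48 = €6,794.32.

Plan B by €6,794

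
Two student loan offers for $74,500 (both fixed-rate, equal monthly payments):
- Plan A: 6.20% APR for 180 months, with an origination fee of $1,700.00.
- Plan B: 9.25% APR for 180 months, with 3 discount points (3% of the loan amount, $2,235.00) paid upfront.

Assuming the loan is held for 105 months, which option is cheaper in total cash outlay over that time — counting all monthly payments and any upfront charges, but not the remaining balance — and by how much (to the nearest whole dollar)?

Plan A by $14,185

Plan A: at 6.20% the monthly rate is 0.0051667, so the payment is 74,500 × 0.0051667 / (1 − 1.0051667^−180) = $636.75.
Plan B: monthly rate = 9.25%/12 = 0.0077083; payment = 74,500 × 0.0077083 / (1 − (1+0.0077083)^−180) = $766.75.
Over 105 months: Plan A costs 105 × $636.75 + $1,700.00 = $68,558.75; Plan B costs 105 × $766.75 + $2,235.00 = $82,743.75.
Plan A is cheaper by $82,743.75 − $68,558.75 = $14,185.00.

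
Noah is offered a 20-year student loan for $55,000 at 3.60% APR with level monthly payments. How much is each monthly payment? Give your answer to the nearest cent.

$321.81

Monthly rate = 3.6%/12 = 0.0030000; payment = 55,000 × 0.0030000 / (1 − (1+0.0030000)^−240) = $321.81.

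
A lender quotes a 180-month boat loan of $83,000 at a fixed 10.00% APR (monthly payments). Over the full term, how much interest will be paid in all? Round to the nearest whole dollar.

Monthly rate = 10%/12 = 0.0083333; payment = 83,000 × 0.0083333 / (1 − (1+0.0083333)^−180) = $891.92.
Total paid = 180 × $891.92 = $160,545.60; interest = $160,545.60 − $83,000 = $77,545.60.

$77,546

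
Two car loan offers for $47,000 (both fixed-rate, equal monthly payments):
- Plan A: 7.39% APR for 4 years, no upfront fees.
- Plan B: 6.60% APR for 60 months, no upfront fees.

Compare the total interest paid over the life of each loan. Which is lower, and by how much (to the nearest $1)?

Plan A: monthly rate = 7.39%/12 = 0.0061583; payment = 47,000 × 0.0061583 / (1 − (1+0.0061583)^−48) = $1,134.00.
Total interest on Plan A = 48 × $1,134.00 − $47,000 = $7,432.00.
Plan B: monthly rate = 6.6%/12 = 0.0055000; payment = 47,000 × 0.0055000 / (1 − (1+0.0055000)^−60) = $921.81.
Total interest on Plan B = 60 × $921.81 − $47,000 = $8,308.60.
Plan A is lower by $876.60.

Plan A by $877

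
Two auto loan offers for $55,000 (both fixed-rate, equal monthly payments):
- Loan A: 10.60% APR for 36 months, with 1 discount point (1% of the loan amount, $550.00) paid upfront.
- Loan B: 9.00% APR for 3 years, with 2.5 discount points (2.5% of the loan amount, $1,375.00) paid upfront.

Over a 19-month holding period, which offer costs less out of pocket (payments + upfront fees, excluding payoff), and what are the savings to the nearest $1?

Loan A: at 10.60% the monthly rate is 0.0088333, so the payment is 55,000 × 0.0088333 / (1 − 1.0088333^−36) = $1,790.23.
Loan B: at 9.00% the monthly rate is 0.0075000, so the payment is 55,000 × 0.0075000 / (1 − 1.0075000^−36) = $1,748.99.
Over 19 months: Loan A costs 19 × $1,790.23 + $550.00 = $34,564.37; Loan B costs 19 × $1,748.99 + $1,375.00 = $34,605.81.
Loan A is cheaper by $34,605.81 − $34,564.37 = $41.44.

Loan A by $41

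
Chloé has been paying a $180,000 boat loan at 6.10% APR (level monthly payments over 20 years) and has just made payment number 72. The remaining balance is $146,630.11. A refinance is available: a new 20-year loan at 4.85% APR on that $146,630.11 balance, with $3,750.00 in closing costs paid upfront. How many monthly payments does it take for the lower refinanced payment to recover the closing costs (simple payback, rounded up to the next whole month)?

Current payment = 180,000 × 6.1%/12 / (1 − (1+0.0050833)^−240) = $1,299.98.
Refinanced payment = 146,630.11 × 0.0040417 / (1 − (1+0.0040417)^−240) = $955.58.
Monthly savings = $1,299.98 − $955.58 = $344.40.
Break-even = $3,750.00 / $344.40 = 10.89 → 11 months.

11 months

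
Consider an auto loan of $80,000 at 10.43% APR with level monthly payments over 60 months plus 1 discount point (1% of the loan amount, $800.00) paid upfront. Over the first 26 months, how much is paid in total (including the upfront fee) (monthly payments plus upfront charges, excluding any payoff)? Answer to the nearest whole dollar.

$45,435

Monthly rate = 10.43%/12 = 0.0086917; payment = 80,000 × 0.0086917 / (1 − (1+0.0086917)^−60) = $1,716.74.
Total outlay = 26 × $1,716.74 + $800.00 = $45,435.24.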